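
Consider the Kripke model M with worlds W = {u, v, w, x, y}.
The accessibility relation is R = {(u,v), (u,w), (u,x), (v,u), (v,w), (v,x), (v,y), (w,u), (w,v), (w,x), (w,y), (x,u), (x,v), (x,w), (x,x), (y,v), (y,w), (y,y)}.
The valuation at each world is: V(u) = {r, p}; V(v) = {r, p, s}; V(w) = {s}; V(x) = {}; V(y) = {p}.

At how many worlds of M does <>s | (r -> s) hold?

5

Let φ = <>s | (r -> s). Evaluate φ at each world:
  u (successors {v, w, x}): φ is true.
  v (successors {u, w, x, y}): φ is true.
  w (successors {u, v, x, y}): φ is true.
  x (successors {u, v, w, x}): φ is true.
  y (successors {v, w, y}): φ is true.
For instance, at y:
  At y: <>s is true, r -> s is true, so <>s | (r -> s) is true.
    At y: <>s requires s at some successor in {v, w, y}.
      s holds at v, so <>s is true at y.
Satisfying worlds: {u, v, w, x, y}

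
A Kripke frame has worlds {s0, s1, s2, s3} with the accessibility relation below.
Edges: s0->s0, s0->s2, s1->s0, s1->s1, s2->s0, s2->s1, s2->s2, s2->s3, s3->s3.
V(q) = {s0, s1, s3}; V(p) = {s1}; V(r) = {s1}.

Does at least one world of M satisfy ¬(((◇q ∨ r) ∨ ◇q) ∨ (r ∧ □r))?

No

Let φ = ¬(((◇q ∨ r) ∨ ◇q) ∨ (r ∧ □r)). Evaluate φ at each world:
  s0 (successors {s0, s2}): φ is false.
  s1 (successors {s0, s1}): φ is false.
  s2 (successors {s0, s1, s2, s3}): φ is false.
  s3 (successors {s3}): φ is false.
For instance, at s2:
  At s2: ((◇q ∨ r) ∨ ◇q) ∨ (r ∧ □r) is true, so ¬(((◇q ∨ r) ∨ ◇q) ∨ (r ∧ □r)) is false.
    At s2: (◇q ∨ r) ∨ ◇q is true, r ∧ □r is false, so ((◇q ∨ r) ∨ ◇q) ∨ (r ∧ □r) is true.
      At s2: ◇q ∨ r is true, ◇q is true, so (◇q ∨ r) ∨ ◇q is true.
      At s2: r is false, □r is false, so r ∧ □r is false.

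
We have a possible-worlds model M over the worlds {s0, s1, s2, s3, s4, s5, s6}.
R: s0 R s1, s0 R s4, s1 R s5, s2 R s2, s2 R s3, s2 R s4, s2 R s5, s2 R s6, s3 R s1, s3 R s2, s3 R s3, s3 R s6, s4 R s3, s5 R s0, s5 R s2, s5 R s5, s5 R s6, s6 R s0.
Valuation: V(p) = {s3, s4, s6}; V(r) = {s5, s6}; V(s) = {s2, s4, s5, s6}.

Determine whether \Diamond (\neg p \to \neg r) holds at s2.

Yes

Recall that \Diamond ψ holds at a world iff ψ holds at some accessible world.
At s2: \Diamond (\neg p \to \neg r) requires \neg p \to \neg r at some successor in {s2, s3, s4, s5, s6}.
  \neg p \to \neg r holds at s2, so \Diamond (\neg p \to \neg r) is true at s2.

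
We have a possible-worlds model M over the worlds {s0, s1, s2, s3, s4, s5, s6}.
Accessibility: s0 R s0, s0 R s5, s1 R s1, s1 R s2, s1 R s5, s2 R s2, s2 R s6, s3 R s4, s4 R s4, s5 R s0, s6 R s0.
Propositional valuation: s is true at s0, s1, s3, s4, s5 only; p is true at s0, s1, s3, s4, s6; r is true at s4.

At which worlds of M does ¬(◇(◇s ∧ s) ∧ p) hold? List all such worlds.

Let φ = ¬(◇(◇s ∧ s) ∧ p). Evaluate φ at each world:
  s0 (successors {s0, s5}): φ is false.
  s1 (successors {s1, s2, s5}): φ is false.
  s2 (successors {s2, s6}): φ is true.
  s3 (successors {s4}): φ is false.
  s4 (successors {s4}): φ is false.
  s5 (successors {s0}): φ is true.
  s6 (successors {s0}): φ is false.
For instance, at s2:
  At s2: ◇(◇s ∧ s) ∧ p is false, so ¬(◇(◇s ∧ s) ∧ p) is true.
    At s2: ◇(◇s ∧ s) is false, p is false, so ◇(◇s ∧ s) ∧ p is false.
      At s2: ◇(◇s ∧ s) requires ◇s ∧ s at some successor in {s2, s6}.
        At s2: ◇s ∧ s is false.
        At s6: ◇s ∧ s is false.
      So ◇(◇s ∧ s) is false at s2.
Satisfying worlds: {s2, s5}

s2, s5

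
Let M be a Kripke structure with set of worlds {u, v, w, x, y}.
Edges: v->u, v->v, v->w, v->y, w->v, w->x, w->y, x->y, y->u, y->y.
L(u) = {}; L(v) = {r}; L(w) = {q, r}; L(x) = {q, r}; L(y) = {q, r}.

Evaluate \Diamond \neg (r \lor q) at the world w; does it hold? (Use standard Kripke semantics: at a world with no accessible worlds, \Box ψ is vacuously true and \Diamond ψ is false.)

Recall that \Diamond ψ holds at a world iff ψ holds at some accessible world.
At w: \Diamond \neg (r \lor q) requires \neg (r \lor q) at some successor in {v, x, y}.
  At v: \neg (r \lor q) is false.
  At x: \neg (r \lor q) is false.
  At y: \neg (r \lor q) is false.
So \Diamond \neg (r \lor q) is false at w.

No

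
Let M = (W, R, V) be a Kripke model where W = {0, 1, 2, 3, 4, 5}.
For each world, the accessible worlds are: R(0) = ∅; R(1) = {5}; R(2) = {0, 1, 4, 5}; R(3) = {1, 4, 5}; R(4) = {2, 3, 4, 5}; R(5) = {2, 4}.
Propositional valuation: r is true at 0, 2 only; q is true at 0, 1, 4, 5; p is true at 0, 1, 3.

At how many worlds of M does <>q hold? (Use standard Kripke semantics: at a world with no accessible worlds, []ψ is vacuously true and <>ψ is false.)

Recall that <>ψ holds at a world iff ψ holds at some accessible world.
Let φ = <>q. Evaluate φ at each world:
  0 (successors ∅): φ is false.
  1 (successors {5}): φ is true.
  2 (successors {0, 1, 4, 5}): φ is true.
  3 (successors {1, 4, 5}): φ is true.
  4 (successors {2, 3, 4, 5}): φ is true.
  5 (successors {2, 4}): φ is true.
For instance, at 4:
  At 4: <>q requires q at some successor in {2, 3, 4, 5}.
    q holds at 4, so <>q is true at 4.
Satisfying worlds: {1, 2, 3, 4, 5}

5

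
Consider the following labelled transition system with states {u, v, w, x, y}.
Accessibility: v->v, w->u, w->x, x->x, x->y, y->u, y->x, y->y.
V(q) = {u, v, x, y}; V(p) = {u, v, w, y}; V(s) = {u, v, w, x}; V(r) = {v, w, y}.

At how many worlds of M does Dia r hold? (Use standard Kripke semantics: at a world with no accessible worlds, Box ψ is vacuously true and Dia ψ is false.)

Let φ = Dia r. Evaluate φ at each world:
  u (successors ∅): φ is false.
  v (successors {v}): φ is true.
  w (successors {u, x}): φ is false.
  x (successors {x, y}): φ is true.
  y (successors {u, x, y}): φ is true.
For instance, at y:
  At y: Dia r requires r at some successor in {u, x, y}.
    r holds at y, so Dia r is true at y.
Satisfying worlds: {v, x, y}

3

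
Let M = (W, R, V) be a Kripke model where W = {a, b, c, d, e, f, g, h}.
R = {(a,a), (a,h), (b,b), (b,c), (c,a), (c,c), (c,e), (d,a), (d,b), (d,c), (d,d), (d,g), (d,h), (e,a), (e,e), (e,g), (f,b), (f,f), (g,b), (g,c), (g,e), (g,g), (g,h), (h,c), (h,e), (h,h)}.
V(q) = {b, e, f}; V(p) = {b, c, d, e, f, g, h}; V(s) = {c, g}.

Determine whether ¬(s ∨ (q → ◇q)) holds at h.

No

At h: s ∨ (q → ◇q) is true, so ¬(s ∨ (q → ◇q)) is false.
  At h: s is false, q → ◇q is true, so s ∨ (q → ◇q) is true.
    At h: q is false, ◇q is true, so q → ◇q is true.
      At h: ◇q requires q at some successor in {c, e, h}.
        q holds at e, so ◇q is true at h.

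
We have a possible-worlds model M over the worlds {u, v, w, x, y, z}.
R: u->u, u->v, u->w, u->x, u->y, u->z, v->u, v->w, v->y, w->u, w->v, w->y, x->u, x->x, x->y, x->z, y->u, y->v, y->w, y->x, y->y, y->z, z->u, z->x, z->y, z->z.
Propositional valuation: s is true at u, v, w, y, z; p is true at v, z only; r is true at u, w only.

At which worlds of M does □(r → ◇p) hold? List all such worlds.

Recall that □ψ holds at a world iff ψ holds at every accessible world, and ◇ψ holds iff ψ holds at some accessible world.
Let φ = □(r → ◇p). Evaluate φ at each world:
  u (successors {u, v, w, x, y, z}): φ is true.
  v (successors {u, w, y}): φ is true.
  w (successors {u, v, y}): φ is true.
  x (successors {u, x, y, z}): φ is true.
  y (successors {u, v, w, x, y, z}): φ is true.
  z (successors {u, x, y, z}): φ is true.
For instance, at x:
  At x: □(r → ◇p) requires r → ◇p at every successor {u, x, y, z}.
    At u: r → ◇p is true.
    At x: r → ◇p is true.
    At y: r → ◇p is true.
    At z: r → ◇p is true.
  So □(r → ◇p) is true at x.
Satisfying worlds: {u, v, w, x, y, z}

u, v, w, x, y, z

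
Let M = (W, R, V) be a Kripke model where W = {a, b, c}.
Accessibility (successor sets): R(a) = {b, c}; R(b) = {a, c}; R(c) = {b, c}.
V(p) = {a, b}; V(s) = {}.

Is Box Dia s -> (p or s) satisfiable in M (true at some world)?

Recall that Box ψ holds at a world iff ψ holds at every accessible world, and Dia ψ holds iff ψ holds at some accessible world.
Let φ = Box Dia s -> (p or s). Evaluate φ at each world:
  a (successors {b, c}): φ is true.
  b (successors {a, c}): φ is true.
  c (successors {b, c}): φ is true.
Detail at a (witness):
  At a: Box Dia s is false, p or s is true, so Box Dia s -> (p or s) is true.
    At a: Box Dia s requires Dia s at every successor {b, c}.
      Dia s fails at b, so Box Dia s is false at a.

Yes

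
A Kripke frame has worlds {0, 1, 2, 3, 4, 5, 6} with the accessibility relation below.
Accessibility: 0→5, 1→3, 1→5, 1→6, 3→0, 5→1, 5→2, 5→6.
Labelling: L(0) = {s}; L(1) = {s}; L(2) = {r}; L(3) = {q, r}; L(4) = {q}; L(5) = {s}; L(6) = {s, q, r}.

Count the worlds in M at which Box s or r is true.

5

Let φ = Box s or r. Evaluate φ at each world:
  0 (successors {5}): φ is true.
  1 (successors {3, 5, 6}): φ is false.
  2 (successors ∅): φ is true.
  3 (successors {0}): φ is true.
  4 (successors ∅): φ is true.
  5 (successors {1, 2, 6}): φ is false.
  6 (successors ∅): φ is true.
For instance, at 5:
  At 5: Box s is false, r is false, so Box s or r is false.
    At 5: Box s requires s at every successor {1, 2, 6}.
      s fails at 2, so Box s is false at 5.
Satisfying worlds: {0, 2, 3, 4, 6}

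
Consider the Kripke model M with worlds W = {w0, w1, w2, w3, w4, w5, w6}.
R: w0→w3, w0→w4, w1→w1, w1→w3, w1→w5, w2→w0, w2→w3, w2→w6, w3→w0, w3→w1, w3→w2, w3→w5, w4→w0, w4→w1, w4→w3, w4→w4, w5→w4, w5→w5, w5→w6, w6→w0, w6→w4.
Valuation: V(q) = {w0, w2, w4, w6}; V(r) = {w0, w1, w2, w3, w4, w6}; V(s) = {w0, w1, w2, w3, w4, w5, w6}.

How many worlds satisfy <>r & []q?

1

Recall that []ψ holds at a world iff ψ holds at every accessible world, and <>ψ holds iff ψ holds at some accessible world.
Let φ = <>r & []q. Evaluate φ at each world:
  w0 (successors {w3, w4}): φ is false.
  w1 (successors {w1, w3, w5}): φ is false.
  w2 (successors {w0, w3, w6}): φ is false.
  w3 (successors {w0, w1, w2, w5}): φ is false.
  w4 (successors {w0, w1, w3, w4}): φ is false.
  w5 (successors {w4, w5, w6}): φ is false.
  w6 (successors {w0, w4}): φ is true.
For instance, at w6:
  At w6: <>r is true, []q is true, so <>r & []q is true.
    At w6: <>r requires r at some successor in {w0, w4}.
      r holds at w0, so <>r is true at w6.
    At w6: []q requires q at every successor {w0, w4}.
      At w0: q is true.
      At w4: q is true.
    So []q is true at w6.
Satisfying worlds: {w6}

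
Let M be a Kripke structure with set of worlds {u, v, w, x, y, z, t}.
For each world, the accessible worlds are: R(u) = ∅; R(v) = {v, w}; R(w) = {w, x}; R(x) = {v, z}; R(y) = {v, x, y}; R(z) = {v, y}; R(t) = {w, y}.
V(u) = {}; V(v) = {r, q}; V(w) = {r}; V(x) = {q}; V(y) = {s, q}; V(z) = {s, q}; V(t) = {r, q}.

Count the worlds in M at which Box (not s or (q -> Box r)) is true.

3

Let φ = Box (not s or (q -> Box r)). Evaluate φ at each world:
  u (successors ∅): φ is true.
  v (successors {v, w}): φ is true.
  w (successors {w, x}): φ is true.
  x (successors {v, z}): φ is false.
  y (successors {v, x, y}): φ is false.
  z (successors {v, y}): φ is false.
  t (successors {w, y}): φ is false.
For instance, at v:
  At v: Box (not s or (q -> Box r)) requires not s or (q -> Box r) at every successor {v, w}.
      At v: not s is true, q -> Box r is true, so not s or (q -> Box r) is true.
      At w: not s is true, q -> Box r is true, so not s or (q -> Box r) is true.
  So Box (not s or (q -> Box r)) is true at v.
Satisfying worlds: {u, v, w}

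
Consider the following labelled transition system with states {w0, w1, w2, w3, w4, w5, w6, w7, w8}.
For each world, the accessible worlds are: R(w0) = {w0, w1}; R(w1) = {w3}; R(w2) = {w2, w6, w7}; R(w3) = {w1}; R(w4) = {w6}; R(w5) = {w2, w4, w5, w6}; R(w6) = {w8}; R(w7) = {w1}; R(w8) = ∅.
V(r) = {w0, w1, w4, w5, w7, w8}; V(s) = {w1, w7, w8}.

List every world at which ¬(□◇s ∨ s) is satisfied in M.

w0, w3, w5, w6

Let φ = ¬(□◇s ∨ s). Evaluate φ at each world:
  w0 (successors {w0, w1}): φ is true.
  w1 (successors {w3}): φ is false.
  w2 (successors {w2, w6, w7}): φ is false.
  w3 (successors {w1}): φ is true.
  w4 (successors {w6}): φ is false.
  w5 (successors {w2, w4, w5, w6}): φ is true.
  w6 (successors {w8}): φ is true.
  w7 (successors {w1}): φ is false.
  w8 (successors ∅): φ is false.
For instance, at w7:
  At w7: □◇s ∨ s is true, so ¬(□◇s ∨ s) is false.
    At w7: □◇s is false, s is true, so □◇s ∨ s is true.
      At w7: □◇s requires ◇s at every successor {w1}.
        ◇s fails at w1, so □◇s is false at w7.
Satisfying worlds: {w0, w3, w5, w6}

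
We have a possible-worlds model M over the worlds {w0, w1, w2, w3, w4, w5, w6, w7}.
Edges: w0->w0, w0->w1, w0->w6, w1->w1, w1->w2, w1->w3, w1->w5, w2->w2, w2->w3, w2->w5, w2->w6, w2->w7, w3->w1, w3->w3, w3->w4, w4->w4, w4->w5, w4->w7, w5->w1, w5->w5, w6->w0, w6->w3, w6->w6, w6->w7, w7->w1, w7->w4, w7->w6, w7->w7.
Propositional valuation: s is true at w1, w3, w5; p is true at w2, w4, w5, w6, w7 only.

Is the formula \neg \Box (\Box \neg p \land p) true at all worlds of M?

Yes

Let φ = \neg \Box (\Box \neg p \land p). Evaluate φ at each world:
  w0 (successors {w0, w1, w6}): φ is true.
  w1 (successors {w1, w2, w3, w5}): φ is true.
  w2 (successors {w2, w3, w5, w6, w7}): φ is true.
  w3 (successors {w1, w3, w4}): φ is true.
  w4 (successors {w4, w5, w7}): φ is true.
  w5 (successors {w1, w5}): φ is true.
  w6 (successors {w0, w3, w6, w7}): φ is true.
  w7 (successors {w1, w4, w6, w7}): φ is true.
For instance, at w7:
  At w7: \Box (\Box \neg p \land p) is false, so \neg \Box (\Box \neg p \land p) is true.
    At w7: \Box (\Box \neg p \land p) requires \Box \neg p \land p at every successor {w1, w4, w6, w7}.
      \Box \neg p \land p fails at w1, so \Box (\Box \neg p \land p) is false at w7.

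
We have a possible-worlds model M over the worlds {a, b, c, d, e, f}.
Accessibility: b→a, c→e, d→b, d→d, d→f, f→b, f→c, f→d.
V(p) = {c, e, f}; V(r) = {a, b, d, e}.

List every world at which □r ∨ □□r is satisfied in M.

a, b, c, e

Let φ = □r ∨ □□r. Evaluate φ at each world:
  a (successors ∅): φ is true.
  b (successors {a}): φ is true.
  c (successors {e}): φ is true.
  d (successors {b, d, f}): φ is false.
  e (successors ∅): φ is true.
  f (successors {b, c, d}): φ is false.
For instance, at b:
  At b: □r is true, □□r is true, so □r ∨ □□r is true.
    At b: □r requires r at every successor {a}.
      At a: r is true.
    So □r is true at b.
    At b: □□r requires □r at every successor {a}.
      At a: □r is true.
    So □□r is true at b.
Satisfying worlds: {a, b, c, e}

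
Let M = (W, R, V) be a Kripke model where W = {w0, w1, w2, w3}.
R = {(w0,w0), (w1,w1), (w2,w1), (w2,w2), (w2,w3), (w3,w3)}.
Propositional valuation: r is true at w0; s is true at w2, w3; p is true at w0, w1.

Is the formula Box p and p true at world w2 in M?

No

At w2: Box p is false, p is false, so Box p and p is false.
  At w2: Box p requires p at every successor {w1, w2, w3}.
    p fails at w2, so Box p is false at w2.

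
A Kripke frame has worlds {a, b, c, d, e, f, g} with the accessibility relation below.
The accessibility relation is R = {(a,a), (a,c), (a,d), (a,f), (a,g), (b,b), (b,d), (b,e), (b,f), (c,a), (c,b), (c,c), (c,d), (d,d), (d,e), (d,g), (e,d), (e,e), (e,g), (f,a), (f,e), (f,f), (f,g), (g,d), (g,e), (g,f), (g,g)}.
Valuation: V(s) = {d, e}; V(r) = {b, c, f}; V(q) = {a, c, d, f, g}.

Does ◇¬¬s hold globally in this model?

Let φ = ◇¬¬s. Evaluate φ at each world:
  a (successors {a, c, d, f, g}): φ is true.
  b (successors {b, d, e, f}): φ is true.
  c (successors {a, b, c, d}): φ is true.
  d (successors {d, e, g}): φ is true.
  e (successors {d, e, g}): φ is true.
  f (successors {a, e, f, g}): φ is true.
  g (successors {d, e, f, g}): φ is true.
For instance, at c:
  At c: ◇¬¬s requires ¬¬s at some successor in {a, b, c, d}.
    ¬¬s holds at d, so ◇¬¬s is true at c.

Yes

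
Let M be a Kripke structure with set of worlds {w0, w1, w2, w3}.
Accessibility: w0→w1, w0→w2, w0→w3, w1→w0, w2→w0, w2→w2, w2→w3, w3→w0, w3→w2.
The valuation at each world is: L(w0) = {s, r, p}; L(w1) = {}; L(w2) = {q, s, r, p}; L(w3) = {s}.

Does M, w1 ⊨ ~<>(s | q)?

No

Recall that <>ψ holds at a world iff ψ holds at some accessible world.
At w1: <>(s | q) is true, so ~<>(s | q) is false.
  At w1: <>(s | q) requires s | q at some successor in {w0}.
    s | q holds at w0, so <>(s | q) is true at w1.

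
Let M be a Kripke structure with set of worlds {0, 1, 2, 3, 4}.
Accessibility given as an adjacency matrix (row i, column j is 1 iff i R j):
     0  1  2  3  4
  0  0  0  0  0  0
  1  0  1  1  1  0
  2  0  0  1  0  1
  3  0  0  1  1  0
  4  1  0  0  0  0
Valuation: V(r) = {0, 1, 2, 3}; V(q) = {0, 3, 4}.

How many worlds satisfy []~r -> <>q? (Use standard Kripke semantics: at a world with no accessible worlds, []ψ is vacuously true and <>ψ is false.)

4

Let φ = []~r -> <>q. Evaluate φ at each world:
  0 (successors ∅): φ is false.
  1 (successors {1, 2, 3}): φ is true.
  2 (successors {2, 4}): φ is true.
  3 (successors {2, 3}): φ is true.
  4 (successors {0}): φ is true.
For instance, at 3:
  At 3: []~r is false, <>q is true, so []~r -> <>q is true.
    At 3: []~r requires ~r at every successor {2, 3}.
      ~r fails at 2, so []~r is false at 3.
    At 3: <>q requires q at some successor in {2, 3}.
      q holds at 3, so <>q is true at 3.
Satisfying worlds: {1, 2, 3, 4}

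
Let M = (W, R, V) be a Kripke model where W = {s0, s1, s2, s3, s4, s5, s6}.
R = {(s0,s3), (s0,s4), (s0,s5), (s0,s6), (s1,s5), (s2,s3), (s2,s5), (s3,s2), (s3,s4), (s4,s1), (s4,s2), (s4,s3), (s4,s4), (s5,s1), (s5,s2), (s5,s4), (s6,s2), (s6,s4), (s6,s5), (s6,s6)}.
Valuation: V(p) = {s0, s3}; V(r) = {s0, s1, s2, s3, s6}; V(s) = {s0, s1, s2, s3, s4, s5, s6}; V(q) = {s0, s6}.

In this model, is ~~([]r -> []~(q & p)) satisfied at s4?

Yes

Recall that []ψ holds at a world iff ψ holds at every accessible world, and <>ψ holds iff ψ holds at some accessible world.
At s4: ~([]r -> []~(q & p)) is false, so ~~([]r -> []~(q & p)) is true.
  At s4: []r -> []~(q & p) is true, so ~([]r -> []~(q & p)) is false.
    At s4: []r is false, []~(q & p) is true, so []r -> []~(q & p) is true.
      At s4: []r requires r at every successor {s1, s2, s3, s4}.
        r fails at s4, so []r is false at s4.
      At s4: []~(q & p) requires ~(q & p) at every successor {s1, s2, s3, s4}.
        At s1: ~(q & p) is true.
        At s2: ~(q & p) is true.
        At s3: ~(q & p) is true.
        At s4: ~(q & p) is true.
      So []~(q & p) is true at s4.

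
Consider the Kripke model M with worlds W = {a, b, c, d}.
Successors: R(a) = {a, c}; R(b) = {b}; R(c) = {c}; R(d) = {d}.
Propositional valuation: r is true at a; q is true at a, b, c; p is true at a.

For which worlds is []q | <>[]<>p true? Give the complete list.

a, b, c

Recall that []ψ holds at a world iff ψ holds at every accessible world, and <>ψ holds iff ψ holds at some accessible world.
Let φ = []q | <>[]<>p. Evaluate φ at each world:
  a (successors {a, c}): φ is true.
  b (successors {b}): φ is true.
  c (successors {c}): φ is true.
  d (successors {d}): φ is false.
For instance, at d:
  At d: []q is false, <>[]<>p is false, so []q | <>[]<>p is false.
    At d: []q requires q at every successor {d}.
      q fails at d, so []q is false at d.
    At d: <>[]<>p requires []<>p at some successor in {d}.
      At d: []<>p is false.
    So <>[]<>p is false at d.
Satisfying worlds: {a, b, c}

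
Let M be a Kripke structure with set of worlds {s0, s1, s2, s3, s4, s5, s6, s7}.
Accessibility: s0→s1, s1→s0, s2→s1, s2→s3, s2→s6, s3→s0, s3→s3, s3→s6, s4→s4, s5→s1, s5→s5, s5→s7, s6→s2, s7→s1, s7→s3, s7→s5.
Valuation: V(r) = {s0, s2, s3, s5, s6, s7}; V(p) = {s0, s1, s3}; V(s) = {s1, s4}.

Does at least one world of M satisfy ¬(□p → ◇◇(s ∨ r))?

No

Recall that □ψ holds at a world iff ψ holds at every accessible world, and ◇ψ holds iff ψ holds at some accessible world.
Let φ = ¬(□p → ◇◇(s ∨ r)). Evaluate φ at each world:
  s0 (successors {s1}): φ is false.
  s1 (successors {s0}): φ is false.
  s2 (successors {s1, s3, s6}): φ is false.
  s3 (successors {s0, s3, s6}): φ is false.
  s4 (successors {s4}): φ is false.
  s5 (successors {s1, s5, s7}): φ is false.
  s6 (successors {s2}): φ is false.
  s7 (successors {s1, s3, s5}): φ is false.
For instance, at s1:
  At s1: □p → ◇◇(s ∨ r) is true, so ¬(□p → ◇◇(s ∨ r)) is false.
    At s1: □p is true, ◇◇(s ∨ r) is true, so □p → ◇◇(s ∨ r) is true.
      At s1: □p requires p at every successor {s0}.
        At s0: p is true.
      So □p is true at s1.
      At s1: ◇◇(s ∨ r) requires ◇(s ∨ r) at some successor in {s0}.
        ◇(s ∨ r) holds at s0, so ◇◇(s ∨ r) is true at s1.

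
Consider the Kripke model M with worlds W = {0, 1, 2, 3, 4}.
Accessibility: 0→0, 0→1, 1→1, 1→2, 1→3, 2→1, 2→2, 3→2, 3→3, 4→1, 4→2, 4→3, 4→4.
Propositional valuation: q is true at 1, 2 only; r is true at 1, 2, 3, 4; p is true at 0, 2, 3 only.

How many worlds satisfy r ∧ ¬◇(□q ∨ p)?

0

Recall that □ψ holds at a world iff ψ holds at every accessible world, and ◇ψ holds iff ψ holds at some accessible world.
Let φ = r ∧ ¬◇(□q ∨ p). Evaluate φ at each world:
  0 (successors {0, 1}): φ is false.
  1 (successors {1, 2, 3}): φ is false.
  2 (successors {1, 2}): φ is false.
  3 (successors {2, 3}): φ is false.
  4 (successors {1, 2, 3, 4}): φ is false.
For instance, at 1:
  At 1: r is true, ¬◇(□q ∨ p) is false, so r ∧ ¬◇(□q ∨ p) is false.
    At 1: ◇(□q ∨ p) is true, so ¬◇(□q ∨ p) is false.
      At 1: ◇(□q ∨ p) requires □q ∨ p at some successor in {1, 2, 3}.
        □q ∨ p holds at 2, so ◇(□q ∨ p) is true at 1.
Satisfying worlds: none.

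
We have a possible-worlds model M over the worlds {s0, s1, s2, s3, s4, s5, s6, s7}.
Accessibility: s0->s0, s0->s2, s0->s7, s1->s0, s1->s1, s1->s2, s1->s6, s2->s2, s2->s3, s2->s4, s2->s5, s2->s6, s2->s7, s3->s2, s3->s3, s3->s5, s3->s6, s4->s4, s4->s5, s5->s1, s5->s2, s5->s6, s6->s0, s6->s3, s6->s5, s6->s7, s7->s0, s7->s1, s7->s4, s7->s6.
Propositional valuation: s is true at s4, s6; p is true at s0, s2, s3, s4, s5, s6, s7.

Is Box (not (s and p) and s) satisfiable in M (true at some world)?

Let φ = Box (not (s and p) and s). Evaluate φ at each world:
  s0 (successors {s0, s2, s7}): φ is false.
  s1 (successors {s0, s1, s2, s6}): φ is false.
  s2 (successors {s2, s3, s4, s5, s6, s7}): φ is false.
  s3 (successors {s2, s3, s5, s6}): φ is false.
  s4 (successors {s4, s5}): φ is false.
  s5 (successors {s1, s2, s6}): φ is false.
  s6 (successors {s0, s3, s5, s7}): φ is false.
  s7 (successors {s0, s1, s4, s6}): φ is false.
For instance, at s7:
  At s7: Box (not (s and p) and s) requires not (s and p) and s at every successor {s0, s1, s4, s6}.
    not (s and p) and s fails at s0, so Box (not (s and p) and s) is false at s7.

No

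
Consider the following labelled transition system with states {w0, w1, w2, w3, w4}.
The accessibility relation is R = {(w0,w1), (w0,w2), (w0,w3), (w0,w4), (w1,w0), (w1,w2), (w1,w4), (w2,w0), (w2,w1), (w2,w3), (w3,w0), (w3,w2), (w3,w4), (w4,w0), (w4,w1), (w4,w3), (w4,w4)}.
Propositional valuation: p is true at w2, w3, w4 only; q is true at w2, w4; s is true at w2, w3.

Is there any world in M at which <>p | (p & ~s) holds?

Yes

Let φ = <>p | (p & ~s). Evaluate φ at each world:
  w0 (successors {w1, w2, w3, w4}): φ is true.
  w1 (successors {w0, w2, w4}): φ is true.
  w2 (successors {w0, w1, w3}): φ is true.
  w3 (successors {w0, w2, w4}): φ is true.
  w4 (successors {w0, w1, w3, w4}): φ is true.
Detail at w0 (witness):
  At w0: <>p is true, p & ~s is false, so <>p | (p & ~s) is true.
    At w0: <>p requires p at some successor in {w1, w2, w3, w4}.
      p holds at w2, so <>p is true at w0.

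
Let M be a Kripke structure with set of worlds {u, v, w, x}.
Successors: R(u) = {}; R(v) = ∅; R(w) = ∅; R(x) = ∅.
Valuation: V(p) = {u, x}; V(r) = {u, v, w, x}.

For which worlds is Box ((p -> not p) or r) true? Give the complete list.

u, v, w, x

Let φ = Box ((p -> not p) or r). Evaluate φ at each world:
  u (successors ∅): φ is true.
  v (successors ∅): φ is true.
  w (successors ∅): φ is true.
  x (successors ∅): φ is true.
For instance, at u:
  At u: no accessible worlds, so Box ((p -> not p) or r) holds vacuously.
Satisfying worlds: {u, v, w, x}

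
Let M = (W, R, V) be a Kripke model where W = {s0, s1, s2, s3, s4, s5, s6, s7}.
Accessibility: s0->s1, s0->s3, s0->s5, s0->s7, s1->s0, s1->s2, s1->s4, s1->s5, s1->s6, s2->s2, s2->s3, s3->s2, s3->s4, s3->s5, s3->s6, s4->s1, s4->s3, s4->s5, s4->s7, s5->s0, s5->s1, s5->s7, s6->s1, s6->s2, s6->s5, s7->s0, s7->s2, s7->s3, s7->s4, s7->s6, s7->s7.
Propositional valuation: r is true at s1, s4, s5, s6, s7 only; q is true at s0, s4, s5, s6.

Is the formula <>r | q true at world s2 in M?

No

At s2: <>r is false, q is false, so <>r | q is false.
  At s2: <>r requires r at some successor in {s2, s3}.
    At s2: r is false.
    At s3: r is false.
  So <>r is false at s2.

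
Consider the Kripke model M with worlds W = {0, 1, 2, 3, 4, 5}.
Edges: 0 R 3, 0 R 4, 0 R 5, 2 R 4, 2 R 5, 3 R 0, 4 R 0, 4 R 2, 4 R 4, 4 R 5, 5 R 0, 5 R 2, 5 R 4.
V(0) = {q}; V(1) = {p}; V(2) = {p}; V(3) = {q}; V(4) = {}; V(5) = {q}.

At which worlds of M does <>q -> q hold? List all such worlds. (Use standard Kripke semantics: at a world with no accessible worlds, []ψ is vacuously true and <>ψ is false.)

0, 1, 3, 5

Let φ = <>q -> q. Evaluate φ at each world:
  0 (successors {3, 4, 5}): φ is true.
  1 (successors ∅): φ is true.
  2 (successors {4, 5}): φ is false.
  3 (successors {0}): φ is true.
  4 (successors {0, 2, 4, 5}): φ is false.
  5 (successors {0, 2, 4}): φ is true.
For instance, at 2:
  At 2: <>q is true, q is false, so <>q -> q is false.
    At 2: <>q requires q at some successor in {4, 5}.
      q holds at 5, so <>q is true at 2.
Satisfying worlds: {0, 1, 3, 5}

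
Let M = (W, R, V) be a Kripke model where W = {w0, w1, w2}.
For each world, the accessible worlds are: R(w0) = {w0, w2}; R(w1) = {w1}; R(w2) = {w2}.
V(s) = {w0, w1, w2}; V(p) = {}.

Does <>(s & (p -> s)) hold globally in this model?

Yes

Let φ = <>(s & (p -> s)). Evaluate φ at each world:
  w0 (successors {w0, w2}): φ is true.
  w1 (successors {w1}): φ is true.
  w2 (successors {w2}): φ is true.
For instance, at w2:
  At w2: <>(s & (p -> s)) requires s & (p -> s) at some successor in {w2}.
    s & (p -> s) holds at w2, so <>(s & (p -> s)) is true at w2.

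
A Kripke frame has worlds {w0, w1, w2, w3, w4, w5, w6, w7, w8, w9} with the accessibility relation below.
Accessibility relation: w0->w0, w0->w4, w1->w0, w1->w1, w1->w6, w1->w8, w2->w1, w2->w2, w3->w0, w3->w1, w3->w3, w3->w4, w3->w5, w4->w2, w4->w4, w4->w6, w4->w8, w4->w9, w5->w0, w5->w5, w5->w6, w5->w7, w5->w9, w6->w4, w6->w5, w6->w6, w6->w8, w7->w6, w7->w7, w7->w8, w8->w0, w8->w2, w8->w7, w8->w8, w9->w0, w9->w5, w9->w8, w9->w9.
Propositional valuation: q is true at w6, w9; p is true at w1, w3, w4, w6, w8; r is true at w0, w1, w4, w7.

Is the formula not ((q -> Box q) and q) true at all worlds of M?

Recall that Box ψ holds at a world iff ψ holds at every accessible world, and Dia ψ holds iff ψ holds at some accessible world.
Let φ = not ((q -> Box q) and q). Evaluate φ at each world:
  w0 (successors {w0, w4}): φ is true.
  w1 (successors {w0, w1, w6, w8}): φ is true.
  w2 (successors {w1, w2}): φ is true.
  w3 (successors {w0, w1, w3, w4, w5}): φ is true.
  w4 (successors {w2, w4, w6, w8, w9}): φ is true.
  w5 (successors {w0, w5, w6, w7, w9}): φ is true.
  w6 (successors {w4, w5, w6, w8}): φ is true.
  w7 (successors {w6, w7, w8}): φ is true.
  w8 (successors {w0, w2, w7, w8}): φ is true.
  w9 (successors {w0, w5, w8, w9}): φ is true.
For instance, at w6:
  At w6: (q -> Box q) and q is false, so not ((q -> Box q) and q) is true.
    At w6: q -> Box q is false, q is true, so (q -> Box q) and q is false.
      At w6: q is true, Box q is false, so q -> Box q is false.

Yes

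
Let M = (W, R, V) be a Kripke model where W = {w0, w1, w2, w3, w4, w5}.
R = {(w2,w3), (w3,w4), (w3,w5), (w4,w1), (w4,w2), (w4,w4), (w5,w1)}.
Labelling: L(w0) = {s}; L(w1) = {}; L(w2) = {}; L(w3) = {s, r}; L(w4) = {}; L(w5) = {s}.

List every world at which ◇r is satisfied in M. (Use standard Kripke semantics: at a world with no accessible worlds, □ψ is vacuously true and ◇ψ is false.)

w2

Let φ = ◇r. Evaluate φ at each world:
  w0 (successors ∅): φ is false.
  w1 (successors ∅): φ is false.
  w2 (successors {w3}): φ is true.
  w3 (successors {w4, w5}): φ is false.
  w4 (successors {w1, w2, w4}): φ is false.
  w5 (successors {w1}): φ is false.
For instance, at w5:
  At w5: ◇r requires r at some successor in {w1}.
    At w1: r is false.
  So ◇r is false at w5.
Satisfying worlds: {w2}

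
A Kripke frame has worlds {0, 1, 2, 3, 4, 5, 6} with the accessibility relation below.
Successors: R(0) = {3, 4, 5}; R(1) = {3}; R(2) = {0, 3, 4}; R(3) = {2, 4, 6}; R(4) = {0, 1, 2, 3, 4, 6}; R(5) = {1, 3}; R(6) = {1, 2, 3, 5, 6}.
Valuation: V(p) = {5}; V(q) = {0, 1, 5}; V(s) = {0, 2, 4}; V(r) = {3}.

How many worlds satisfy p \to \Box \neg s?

7

Let φ = p \to \Box \neg s. Evaluate φ at each world:
  0 (successors {3, 4, 5}): φ is true.
  1 (successors {3}): φ is true.
  2 (successors {0, 3, 4}): φ is true.
  3 (successors {2, 4, 6}): φ is true.
  4 (successors {0, 1, 2, 3, 4, 6}): φ is true.
  5 (successors {1, 3}): φ is true.
  6 (successors {1, 2, 3, 5, 6}): φ is true.
For instance, at 3:
  At 3: p is false, \Box \neg s is false, so p \to \Box \neg s is true.
    At 3: \Box \neg s requires \neg s at every successor {2, 4, 6}.
      \neg s fails at 2, so \Box \neg s is false at 3.
Satisfying worlds: {0, 1, 2, 3, 4, 5, 6}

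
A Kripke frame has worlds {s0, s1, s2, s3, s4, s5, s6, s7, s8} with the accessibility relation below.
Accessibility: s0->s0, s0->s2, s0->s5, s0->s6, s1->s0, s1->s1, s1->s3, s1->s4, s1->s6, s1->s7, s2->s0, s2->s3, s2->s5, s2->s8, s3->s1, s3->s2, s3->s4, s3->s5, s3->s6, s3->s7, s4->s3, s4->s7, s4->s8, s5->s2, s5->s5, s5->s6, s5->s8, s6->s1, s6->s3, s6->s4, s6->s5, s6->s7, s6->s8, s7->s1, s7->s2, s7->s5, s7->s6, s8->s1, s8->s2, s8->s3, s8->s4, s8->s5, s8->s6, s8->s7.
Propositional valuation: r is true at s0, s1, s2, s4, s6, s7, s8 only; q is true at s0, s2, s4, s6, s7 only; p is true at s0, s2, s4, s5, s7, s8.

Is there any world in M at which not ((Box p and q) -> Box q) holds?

No

Let φ = not ((Box p and q) -> Box q). Evaluate φ at each world:
  s0 (successors {s0, s2, s5, s6}): φ is false.
  s1 (successors {s0, s1, s3, s4, s6, s7}): φ is false.
  s2 (successors {s0, s3, s5, s8}): φ is false.
  s3 (successors {s1, s2, s4, s5, s6, s7}): φ is false.
  s4 (successors {s3, s7, s8}): φ is false.
  s5 (successors {s2, s5, s6, s8}): φ is false.
  s6 (successors {s1, s3, s4, s5, s7, s8}): φ is false.
  s7 (successors {s1, s2, s5, s6}): φ is false.
  s8 (successors {s1, s2, s3, s4, s5, s6, s7}): φ is false.
For instance, at s0:
  At s0: (Box p and q) -> Box q is true, so not ((Box p and q) -> Box q) is false.
    At s0: Box p and q is false, Box q is false, so (Box p and q) -> Box q is true.
      At s0: Box p is false, q is true, so Box p and q is false.
      At s0: Box q requires q at every successor {s0, s2, s5, s6}.
        q fails at s5, so Box q is false at s0.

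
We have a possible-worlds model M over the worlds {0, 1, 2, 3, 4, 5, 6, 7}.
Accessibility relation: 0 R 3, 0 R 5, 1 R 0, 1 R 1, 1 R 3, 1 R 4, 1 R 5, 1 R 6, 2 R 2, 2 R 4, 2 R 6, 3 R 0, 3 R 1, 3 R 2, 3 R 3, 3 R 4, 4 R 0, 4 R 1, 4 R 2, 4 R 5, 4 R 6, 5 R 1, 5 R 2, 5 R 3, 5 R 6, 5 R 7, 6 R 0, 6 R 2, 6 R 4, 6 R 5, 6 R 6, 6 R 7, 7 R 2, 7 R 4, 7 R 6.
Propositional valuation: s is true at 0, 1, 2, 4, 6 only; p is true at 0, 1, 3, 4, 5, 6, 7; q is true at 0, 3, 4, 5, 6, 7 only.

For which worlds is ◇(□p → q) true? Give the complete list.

Let φ = ◇(□p → q). Evaluate φ at each world:
  0 (successors {3, 5}): φ is true.
  1 (successors {0, 1, 3, 4, 5, 6}): φ is true.
  2 (successors {2, 4, 6}): φ is true.
  3 (successors {0, 1, 2, 3, 4}): φ is true.
  4 (successors {0, 1, 2, 5, 6}): φ is true.
  5 (successors {1, 2, 3, 6, 7}): φ is true.
  6 (successors {0, 2, 4, 5, 6, 7}): φ is true.
  7 (successors {2, 4, 6}): φ is true.
For instance, at 4:
  At 4: ◇(□p → q) requires □p → q at some successor in {0, 1, 2, 5, 6}.
    □p → q holds at 0, so ◇(□p → q) is true at 4.
      At 0: □p is true, q is true, so □p → q is true.
Satisfying worlds: {0, 1, 2, 3, 4, 5, 6, 7}

0, 1, 2, 3, 4, 5, 6, 7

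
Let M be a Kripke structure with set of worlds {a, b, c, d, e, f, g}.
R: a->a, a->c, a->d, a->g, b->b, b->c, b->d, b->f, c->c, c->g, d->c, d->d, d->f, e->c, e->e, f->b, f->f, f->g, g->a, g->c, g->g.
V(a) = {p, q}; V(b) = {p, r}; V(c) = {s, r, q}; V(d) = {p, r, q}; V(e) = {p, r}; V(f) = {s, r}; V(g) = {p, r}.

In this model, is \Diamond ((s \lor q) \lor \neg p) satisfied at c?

Recall that \Diamond ψ holds at a world iff ψ holds at some accessible world.
At c: \Diamond ((s \lor q) \lor \neg p) requires (s \lor q) \lor \neg p at some successor in {c, g}.
  (s \lor q) \lor \neg p holds at c, so \Diamond ((s \lor q) \lor \neg p) is true at c.

Yes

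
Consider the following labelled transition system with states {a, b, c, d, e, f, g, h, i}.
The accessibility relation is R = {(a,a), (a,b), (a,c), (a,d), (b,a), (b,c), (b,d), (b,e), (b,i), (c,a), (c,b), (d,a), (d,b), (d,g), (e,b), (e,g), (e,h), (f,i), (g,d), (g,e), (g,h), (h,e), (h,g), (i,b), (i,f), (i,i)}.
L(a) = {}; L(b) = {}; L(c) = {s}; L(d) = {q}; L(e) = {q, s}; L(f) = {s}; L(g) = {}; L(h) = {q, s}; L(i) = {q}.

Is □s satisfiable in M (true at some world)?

No

Let φ = □s. Evaluate φ at each world:
  a (successors {a, b, c, d}): φ is false.
  b (successors {a, c, d, e, i}): φ is false.
  c (successors {a, b}): φ is false.
  d (successors {a, b, g}): φ is false.
  e (successors {b, g, h}): φ is false.
  f (successors {i}): φ is false.
  g (successors {d, e, h}): φ is false.
  h (successors {e, g}): φ is false.
  i (successors {b, f, i}): φ is false.
For instance, at a:
  At a: □s requires s at every successor {a, b, c, d}.
    s fails at a, so □s is false at a.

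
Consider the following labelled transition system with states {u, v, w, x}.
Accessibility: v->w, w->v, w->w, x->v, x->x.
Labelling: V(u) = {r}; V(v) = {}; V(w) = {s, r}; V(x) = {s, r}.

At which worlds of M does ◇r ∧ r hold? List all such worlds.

w, x

Recall that ◇ψ holds at a world iff ψ holds at some accessible world.
Let φ = ◇r ∧ r. Evaluate φ at each world:
  u (successors ∅): φ is false.
  v (successors {w}): φ is false.
  w (successors {v, w}): φ is true.
  x (successors {v, x}): φ is true.
For instance, at w:
  At w: ◇r is true, r is true, so ◇r ∧ r is true.
    At w: ◇r requires r at some successor in {v, w}.
      r holds at w, so ◇r is true at w.
Satisfying worlds: {w, x}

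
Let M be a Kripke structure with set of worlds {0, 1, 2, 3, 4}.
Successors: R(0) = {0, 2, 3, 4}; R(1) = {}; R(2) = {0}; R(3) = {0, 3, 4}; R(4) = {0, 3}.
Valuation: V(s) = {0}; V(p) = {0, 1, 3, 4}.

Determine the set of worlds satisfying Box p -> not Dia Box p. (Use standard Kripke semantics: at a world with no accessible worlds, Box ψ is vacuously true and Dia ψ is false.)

0, 1, 2

Let φ = Box p -> not Dia Box p. Evaluate φ at each world:
  0 (successors {0, 2, 3, 4}): φ is true.
  1 (successors ∅): φ is true.
  2 (successors {0}): φ is true.
  3 (successors {0, 3, 4}): φ is false.
  4 (successors {0, 3}): φ is false.
For instance, at 4:
  At 4: Box p is true, not Dia Box p is false, so Box p -> not Dia Box p is false.
    At 4: Box p requires p at every successor {0, 3}.
      At 0: p is true.
      At 3: p is true.
    So Box p is true at 4.
    At 4: Dia Box p is true, so not Dia Box p is false.
      At 4: Dia Box p requires Box p at some successor in {0, 3}.
        Box p holds at 3, so Dia Box p is true at 4.
Satisfying worlds: {0, 1, 2}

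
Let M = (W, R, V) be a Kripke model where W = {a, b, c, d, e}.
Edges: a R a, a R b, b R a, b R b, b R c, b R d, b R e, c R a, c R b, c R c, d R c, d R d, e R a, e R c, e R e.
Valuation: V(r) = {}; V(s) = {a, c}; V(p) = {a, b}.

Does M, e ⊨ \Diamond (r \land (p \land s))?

At e: \Diamond (r \land (p \land s)) requires r \land (p \land s) at some successor in {a, c, e}.
  At a: r \land (p \land s) is false.
  At c: r \land (p \land s) is false.
  At e: r \land (p \land s) is false.
So \Diamond (r \land (p \land s)) is false at e.

No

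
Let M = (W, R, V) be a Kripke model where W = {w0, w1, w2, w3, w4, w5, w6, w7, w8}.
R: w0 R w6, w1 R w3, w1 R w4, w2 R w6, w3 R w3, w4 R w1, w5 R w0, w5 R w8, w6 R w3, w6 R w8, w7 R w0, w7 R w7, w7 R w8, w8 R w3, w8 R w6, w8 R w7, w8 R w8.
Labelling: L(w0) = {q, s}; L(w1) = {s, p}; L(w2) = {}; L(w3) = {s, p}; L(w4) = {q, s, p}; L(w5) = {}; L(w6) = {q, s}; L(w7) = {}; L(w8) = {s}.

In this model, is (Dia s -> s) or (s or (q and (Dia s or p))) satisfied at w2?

At w2: Dia s -> s is false, s or (q and (Dia s or p)) is false, so (Dia s -> s) or (s or (q and (Dia s or p))) is false.
  At w2: Dia s is true, s is false, so Dia s -> s is false.
    At w2: Dia s requires s at some successor in {w6}.
      s holds at w6, so Dia s is true at w2.
  At w2: s is false, q and (Dia s or p) is false, so s or (q and (Dia s or p)) is false.
    At w2: q is false, Dia s or p is true, so q and (Dia s or p) is false.
      At w2: Dia s is true, p is false, so Dia s or p is true.

No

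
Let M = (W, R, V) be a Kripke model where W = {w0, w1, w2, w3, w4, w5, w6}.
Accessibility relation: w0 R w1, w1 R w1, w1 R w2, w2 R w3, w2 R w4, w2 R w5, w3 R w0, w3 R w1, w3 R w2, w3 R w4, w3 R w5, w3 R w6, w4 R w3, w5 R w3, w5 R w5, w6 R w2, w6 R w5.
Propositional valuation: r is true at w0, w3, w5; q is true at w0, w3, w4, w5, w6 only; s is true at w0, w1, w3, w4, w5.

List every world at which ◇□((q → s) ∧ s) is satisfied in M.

Let φ = ◇□((q → s) ∧ s). Evaluate φ at each world:
  w0 (successors {w1}): φ is false.
  w1 (successors {w1, w2}): φ is true.
  w2 (successors {w3, w4, w5}): φ is true.
  w3 (successors {w0, w1, w2, w4, w5, w6}): φ is true.
  w4 (successors {w3}): φ is false.
  w5 (successors {w3, w5}): φ is true.
  w6 (successors {w2, w5}): φ is true.
For instance, at w5:
  At w5: ◇□((q → s) ∧ s) requires □((q → s) ∧ s) at some successor in {w3, w5}.
    □((q → s) ∧ s) holds at w5, so ◇□((q → s) ∧ s) is true at w5.
      At w5: □((q → s) ∧ s) requires (q → s) ∧ s at every successor {w3, w5}.
        At w3: (q → s) ∧ s is true.
        At w5: (q → s) ∧ s is true.
      So □((q → s) ∧ s) is true at w5.
Satisfying worlds: {w1, w2, w3, w5, w6}

w1, w2, w3, w5, w6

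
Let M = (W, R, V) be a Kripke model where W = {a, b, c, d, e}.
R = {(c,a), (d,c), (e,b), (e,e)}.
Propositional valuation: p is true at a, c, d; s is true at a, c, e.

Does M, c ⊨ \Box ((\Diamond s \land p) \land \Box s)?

No

At c: \Box ((\Diamond s \land p) \land \Box s) requires (\Diamond s \land p) \land \Box s at every successor {a}.
  (\Diamond s \land p) \land \Box s fails at a, so \Box ((\Diamond s \land p) \land \Box s) is false at c.
    At a: \Diamond s \land p is false, \Box s is true, so (\Diamond s \land p) \land \Box s is false.
      At a: \Diamond s is false, p is true, so \Diamond s \land p is false.
      At a: no accessible worlds, so \Box s holds vacuously.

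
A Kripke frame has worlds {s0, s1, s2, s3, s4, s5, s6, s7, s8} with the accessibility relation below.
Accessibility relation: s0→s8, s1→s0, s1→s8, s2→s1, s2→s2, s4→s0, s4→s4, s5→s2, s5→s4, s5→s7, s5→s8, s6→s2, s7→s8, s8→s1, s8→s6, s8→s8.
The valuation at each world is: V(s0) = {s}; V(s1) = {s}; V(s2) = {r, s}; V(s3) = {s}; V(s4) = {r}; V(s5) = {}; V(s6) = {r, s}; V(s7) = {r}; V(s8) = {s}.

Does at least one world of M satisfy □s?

Yes

Let φ = □s. Evaluate φ at each world:
  s0 (successors {s8}): φ is true.
  s1 (successors {s0, s8}): φ is true.
  s2 (successors {s1, s2}): φ is true.
  s3 (successors ∅): φ is true.
  s4 (successors {s0, s4}): φ is false.
  s5 (successors {s2, s4, s7, s8}): φ is false.
  s6 (successors {s2}): φ is true.
  s7 (successors {s8}): φ is true.
  s8 (successors {s1, s6, s8}): φ is true.
Detail at s0 (witness):
  At s0: □s requires s at every successor {s8}.
    At s8: s is true.
  So □s is true at s0.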